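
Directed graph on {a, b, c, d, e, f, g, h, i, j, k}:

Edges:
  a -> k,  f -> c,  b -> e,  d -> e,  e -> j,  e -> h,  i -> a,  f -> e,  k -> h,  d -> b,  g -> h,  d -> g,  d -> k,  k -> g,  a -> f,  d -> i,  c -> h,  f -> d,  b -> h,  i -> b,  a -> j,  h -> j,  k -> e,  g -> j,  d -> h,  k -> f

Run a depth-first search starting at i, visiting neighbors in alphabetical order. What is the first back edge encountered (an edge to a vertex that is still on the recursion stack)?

d→i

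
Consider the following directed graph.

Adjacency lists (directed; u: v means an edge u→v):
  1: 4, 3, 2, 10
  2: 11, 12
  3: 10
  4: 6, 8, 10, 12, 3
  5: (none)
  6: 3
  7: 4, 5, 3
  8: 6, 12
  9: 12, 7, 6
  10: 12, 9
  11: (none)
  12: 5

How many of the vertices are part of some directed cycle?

7

A vertex is on a directed cycle iff it belongs to a strongly connected component of size ≥ 2 (or has a self-loop).
The vertices on cycles are {3, 4, 6, 7, 8, 9, 10} — 7 in total.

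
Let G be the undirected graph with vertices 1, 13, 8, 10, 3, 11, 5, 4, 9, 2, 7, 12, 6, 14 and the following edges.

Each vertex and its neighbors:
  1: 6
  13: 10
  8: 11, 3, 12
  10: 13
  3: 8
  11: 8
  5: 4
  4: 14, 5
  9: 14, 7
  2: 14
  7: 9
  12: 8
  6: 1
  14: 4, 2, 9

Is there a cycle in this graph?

No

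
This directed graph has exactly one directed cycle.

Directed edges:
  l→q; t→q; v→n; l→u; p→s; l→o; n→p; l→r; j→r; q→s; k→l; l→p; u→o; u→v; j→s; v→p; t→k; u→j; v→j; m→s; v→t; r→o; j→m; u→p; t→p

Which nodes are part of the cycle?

k, l, t, u, v

DFS with gray/black marking from l:
l gray
  u gray
    v gray
      n gray
        p gray
          s gray
          s black
        p black
      n black
      j gray
        r gray
          o gray
          o black
        r black
        j→s: s black — skip
        m gray
          m→s: s black — skip
        m black
      j black
      v→p: p black — skip
      t gray
        t→p: p black — skip
        k gray
          k→l: l is gray → back edge
Back edge closes the cycle l → u → v → t → k → l; its vertices are {k, l, t, u, v}.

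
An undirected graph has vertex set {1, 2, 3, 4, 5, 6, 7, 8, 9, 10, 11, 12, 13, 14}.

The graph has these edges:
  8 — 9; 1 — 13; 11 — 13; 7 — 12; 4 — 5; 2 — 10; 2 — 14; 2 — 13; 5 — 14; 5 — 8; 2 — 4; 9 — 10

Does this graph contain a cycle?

DFS, tracking each vertex's parent; an edge to a visited non-parent vertex closes a cycle.
Start from 11:
visit 11 (parent –)
  visit 13 (parent 11)
    visit 2 (parent 13)
      visit 4 (parent 2)
        4–2: parent, skip
        visit 5 (parent 4)
          visit 14 (parent 5)
            14–2: 2 visited and ≠ parent → cycle
Cycle: 2 – 4 – 5 – 14 – 2.

Yes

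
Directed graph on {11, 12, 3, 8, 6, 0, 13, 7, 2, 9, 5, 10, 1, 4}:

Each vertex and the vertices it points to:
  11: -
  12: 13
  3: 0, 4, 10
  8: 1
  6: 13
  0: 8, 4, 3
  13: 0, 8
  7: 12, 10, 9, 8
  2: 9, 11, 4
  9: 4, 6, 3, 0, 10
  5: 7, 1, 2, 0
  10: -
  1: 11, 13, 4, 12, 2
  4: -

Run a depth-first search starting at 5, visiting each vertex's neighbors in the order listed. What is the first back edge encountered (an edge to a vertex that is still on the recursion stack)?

1->13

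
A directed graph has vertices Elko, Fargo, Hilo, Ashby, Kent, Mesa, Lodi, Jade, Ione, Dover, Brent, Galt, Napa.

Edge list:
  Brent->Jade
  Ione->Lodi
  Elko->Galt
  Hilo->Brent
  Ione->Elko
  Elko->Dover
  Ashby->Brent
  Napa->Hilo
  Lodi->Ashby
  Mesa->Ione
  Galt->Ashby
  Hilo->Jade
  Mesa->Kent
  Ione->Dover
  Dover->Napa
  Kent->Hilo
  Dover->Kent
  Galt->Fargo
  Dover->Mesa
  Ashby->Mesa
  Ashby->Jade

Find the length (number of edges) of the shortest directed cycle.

For each vertex v, BFS finds the shortest path from v back to v.
The shortest such closed walk is Ione → Dover → Mesa → Ione, length 3.

3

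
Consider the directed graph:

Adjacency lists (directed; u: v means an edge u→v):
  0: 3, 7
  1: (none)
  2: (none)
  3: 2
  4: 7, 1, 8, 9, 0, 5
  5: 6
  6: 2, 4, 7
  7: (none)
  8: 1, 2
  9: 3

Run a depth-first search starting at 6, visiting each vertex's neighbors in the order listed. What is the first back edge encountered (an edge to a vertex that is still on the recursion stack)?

DFS from 6 (visiting each vertex's neighbors in the order listed); mark gray on enter, black on exit:
6 gray
  2 gray
  2 black
  4 gray
    7 gray
    7 black
    1 gray
    1 black
    8 gray
      8→1: 1 black — skip
      8→2: 2 black — skip
    8 black
    9 gray
      3 gray
        3→2: 2 black — skip
      3 black
    9 black
    0 gray
      0→3: 3 black — skip
      0→7: 7 black — skip
    0 black
    5 gray
      5→6: 6 is gray → back edge
First back edge: 5 → 6.

5→6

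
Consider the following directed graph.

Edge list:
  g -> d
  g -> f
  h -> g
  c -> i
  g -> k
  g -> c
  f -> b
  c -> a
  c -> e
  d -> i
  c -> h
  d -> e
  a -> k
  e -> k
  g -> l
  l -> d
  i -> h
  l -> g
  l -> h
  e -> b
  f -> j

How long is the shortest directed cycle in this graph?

2

For each vertex v, BFS finds the shortest path from v back to v.
The shortest such closed walk is l → g → l, length 2.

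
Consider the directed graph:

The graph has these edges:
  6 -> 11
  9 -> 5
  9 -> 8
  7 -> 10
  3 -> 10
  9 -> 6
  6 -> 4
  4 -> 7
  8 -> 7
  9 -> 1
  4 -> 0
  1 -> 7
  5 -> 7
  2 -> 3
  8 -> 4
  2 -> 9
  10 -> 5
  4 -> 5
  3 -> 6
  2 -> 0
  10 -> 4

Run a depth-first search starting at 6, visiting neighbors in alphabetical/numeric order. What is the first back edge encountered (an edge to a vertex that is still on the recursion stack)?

10→4

DFS from 6 (visiting neighbors in alphabetical/numeric order); mark gray on enter, black on exit:
6 gray
  4 gray
    0 gray
    0 black
    5 gray
      7 gray
        10 gray
          10→4: 4 is gray → back edge
First back edge: 10 → 4.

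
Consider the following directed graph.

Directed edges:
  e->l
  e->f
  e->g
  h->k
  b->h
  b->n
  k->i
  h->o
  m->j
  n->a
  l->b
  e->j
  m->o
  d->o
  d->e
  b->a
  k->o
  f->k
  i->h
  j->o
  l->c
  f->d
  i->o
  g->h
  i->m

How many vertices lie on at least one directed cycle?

A vertex is on a directed cycle iff it belongs to a strongly connected component of size ≥ 2 (or has a self-loop).
The vertices on cycles are {d, e, f, h, i, k} — 6 in total.

6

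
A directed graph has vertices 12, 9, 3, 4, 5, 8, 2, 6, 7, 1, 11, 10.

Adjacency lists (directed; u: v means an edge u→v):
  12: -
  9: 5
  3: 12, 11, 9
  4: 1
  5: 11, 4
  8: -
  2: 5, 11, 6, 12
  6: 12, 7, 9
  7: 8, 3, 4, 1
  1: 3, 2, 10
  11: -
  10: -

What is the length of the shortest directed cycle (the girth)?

For each vertex v, BFS finds the shortest path from v back to v.
The shortest such closed walk is 7 → 1 → 2 → 6 → 7, length 4.

4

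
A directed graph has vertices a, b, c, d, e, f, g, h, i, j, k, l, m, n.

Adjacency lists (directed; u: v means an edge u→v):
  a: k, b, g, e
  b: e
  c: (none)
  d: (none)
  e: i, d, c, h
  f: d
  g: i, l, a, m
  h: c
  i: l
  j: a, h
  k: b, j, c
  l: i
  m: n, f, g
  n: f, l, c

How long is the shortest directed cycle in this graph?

For each vertex v, BFS finds the shortest path from v back to v.
The shortest such closed walk is g → a → g, length 2.

2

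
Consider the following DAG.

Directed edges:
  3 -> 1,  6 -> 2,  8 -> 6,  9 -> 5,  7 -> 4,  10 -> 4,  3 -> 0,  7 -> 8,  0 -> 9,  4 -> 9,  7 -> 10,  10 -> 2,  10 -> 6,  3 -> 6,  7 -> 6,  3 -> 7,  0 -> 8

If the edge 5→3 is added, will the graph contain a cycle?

Yes

Adding 5→3 creates a cycle iff 3 can already reach 5.
Path from 3: 3 → 0 → 9 → 5.
So 3 → … → 5 → 3 is a cycle.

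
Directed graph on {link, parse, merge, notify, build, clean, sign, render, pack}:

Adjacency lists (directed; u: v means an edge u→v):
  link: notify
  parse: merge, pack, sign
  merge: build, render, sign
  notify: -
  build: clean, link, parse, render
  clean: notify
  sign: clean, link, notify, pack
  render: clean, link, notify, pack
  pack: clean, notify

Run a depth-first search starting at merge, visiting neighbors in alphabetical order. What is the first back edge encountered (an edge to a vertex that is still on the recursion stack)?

parse->merge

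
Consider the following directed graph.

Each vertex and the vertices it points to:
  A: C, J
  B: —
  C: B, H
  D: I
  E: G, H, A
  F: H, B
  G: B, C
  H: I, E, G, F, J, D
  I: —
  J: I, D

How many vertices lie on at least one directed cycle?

6

A vertex is on a directed cycle iff it belongs to a strongly connected component of size ≥ 2 (or has a self-loop).
The vertices on cycles are {A, C, E, F, G, H} — 6 in total.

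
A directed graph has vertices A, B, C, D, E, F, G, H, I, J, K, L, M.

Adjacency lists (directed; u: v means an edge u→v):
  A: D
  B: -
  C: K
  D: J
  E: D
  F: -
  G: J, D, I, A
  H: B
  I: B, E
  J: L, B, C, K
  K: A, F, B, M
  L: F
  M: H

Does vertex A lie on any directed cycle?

Yes

A is on a cycle iff A can reach itself via ≥1 edge.
A → D → J → K → A — yes.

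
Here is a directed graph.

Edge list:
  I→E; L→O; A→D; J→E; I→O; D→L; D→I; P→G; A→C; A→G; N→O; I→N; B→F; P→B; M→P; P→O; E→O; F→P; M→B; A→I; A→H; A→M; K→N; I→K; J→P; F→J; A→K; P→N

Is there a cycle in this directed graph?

DFS with white/gray/black marking, starting from O:
O gray
O black
A gray
  I gray
    N gray
      N→O: O black — skip
    N black
    E gray
      E→O: O black — skip
    E black
    K gray
      K→N: N black — skip
    K black
    I→O: O black — skip
  I black
  H gray
  H black
  M gray
    B gray
      F gray
        J gray
          P gray
            P→B: B is gray → back edge
Back edge found, so a cycle exists: B → F → J → P → B.

Yes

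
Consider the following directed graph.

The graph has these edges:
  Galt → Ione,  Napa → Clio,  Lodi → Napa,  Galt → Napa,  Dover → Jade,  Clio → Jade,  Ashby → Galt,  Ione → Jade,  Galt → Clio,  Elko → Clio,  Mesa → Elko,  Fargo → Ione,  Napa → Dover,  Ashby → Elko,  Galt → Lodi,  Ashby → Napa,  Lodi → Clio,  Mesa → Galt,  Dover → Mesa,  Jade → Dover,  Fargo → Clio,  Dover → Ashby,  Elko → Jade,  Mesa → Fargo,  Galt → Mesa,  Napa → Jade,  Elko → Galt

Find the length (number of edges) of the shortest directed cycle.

2

For each vertex v, BFS finds the shortest path from v back to v.
The shortest such closed walk is Dover → Jade → Dover, length 2.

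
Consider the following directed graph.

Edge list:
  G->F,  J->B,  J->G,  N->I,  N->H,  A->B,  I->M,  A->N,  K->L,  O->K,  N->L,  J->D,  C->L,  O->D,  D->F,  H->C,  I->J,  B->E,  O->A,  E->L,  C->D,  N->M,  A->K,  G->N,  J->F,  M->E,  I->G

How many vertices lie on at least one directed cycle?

4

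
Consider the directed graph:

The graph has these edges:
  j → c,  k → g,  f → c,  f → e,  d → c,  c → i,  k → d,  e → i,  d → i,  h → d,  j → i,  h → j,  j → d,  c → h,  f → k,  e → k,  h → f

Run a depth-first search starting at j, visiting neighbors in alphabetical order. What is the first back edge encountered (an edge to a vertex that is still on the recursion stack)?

d→c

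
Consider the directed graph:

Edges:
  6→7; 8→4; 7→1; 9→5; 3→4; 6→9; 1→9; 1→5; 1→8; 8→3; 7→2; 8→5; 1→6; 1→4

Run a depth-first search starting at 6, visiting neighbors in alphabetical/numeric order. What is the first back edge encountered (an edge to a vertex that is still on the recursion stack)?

1→6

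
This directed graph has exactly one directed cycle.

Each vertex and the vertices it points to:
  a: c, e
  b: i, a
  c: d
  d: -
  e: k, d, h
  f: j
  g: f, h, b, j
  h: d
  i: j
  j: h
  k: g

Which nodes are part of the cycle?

DFS with gray/black marking from g:
g gray
  f gray
    j gray
      h gray
        d gray
        d black
      h black
    j black
  f black
  g→h: h black — skip
  b gray
    i gray
      i→j: j black — skip
    i black
    a gray
      c gray
        c→d: d black — skip
      c black
      e gray
        k gray
          k→g: g is gray → back edge
Back edge closes the cycle g → b → a → e → k → g; its vertices are {a, b, e, g, k}.

a, b, e, g, k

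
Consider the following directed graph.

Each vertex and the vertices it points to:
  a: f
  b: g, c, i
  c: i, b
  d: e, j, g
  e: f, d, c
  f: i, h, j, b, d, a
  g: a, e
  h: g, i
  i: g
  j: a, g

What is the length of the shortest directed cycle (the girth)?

For each vertex v, BFS finds the shortest path from v back to v.
The shortest such closed walk is e → d → e, length 2.

2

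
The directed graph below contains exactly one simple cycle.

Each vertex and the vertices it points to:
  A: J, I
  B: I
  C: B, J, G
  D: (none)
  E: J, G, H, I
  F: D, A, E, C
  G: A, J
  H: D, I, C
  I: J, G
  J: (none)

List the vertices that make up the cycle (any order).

A, G, I

DFS with gray/black marking from G:
G gray
  A gray
    J gray
    J black
    I gray
      I→J: J black — skip
      I→G: G is gray → back edge
Back edge closes the cycle G → A → I → G; its vertices are {A, G, I}.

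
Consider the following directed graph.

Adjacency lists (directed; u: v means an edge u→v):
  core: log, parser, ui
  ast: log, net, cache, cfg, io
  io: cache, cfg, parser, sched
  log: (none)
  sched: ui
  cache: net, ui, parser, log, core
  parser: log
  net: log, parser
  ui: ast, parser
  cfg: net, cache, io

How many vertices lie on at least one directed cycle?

A vertex is on a directed cycle iff it belongs to a strongly connected component of size ≥ 2 (or has a self-loop).
The vertices on cycles are {io, ui, ast, cfg, core, cache, sched} — 7 in total.

7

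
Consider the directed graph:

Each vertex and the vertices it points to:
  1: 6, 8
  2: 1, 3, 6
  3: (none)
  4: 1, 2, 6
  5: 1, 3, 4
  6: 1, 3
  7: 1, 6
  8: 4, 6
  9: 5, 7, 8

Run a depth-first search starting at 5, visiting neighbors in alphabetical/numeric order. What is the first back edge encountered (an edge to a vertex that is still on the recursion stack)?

6->1

DFS from 5 (visiting neighbors in alphabetical/numeric order); mark gray on enter, black on exit:
5 gray
  1 gray
    6 gray
      6→1: 1 is gray → back edge
First back edge: 6 → 1.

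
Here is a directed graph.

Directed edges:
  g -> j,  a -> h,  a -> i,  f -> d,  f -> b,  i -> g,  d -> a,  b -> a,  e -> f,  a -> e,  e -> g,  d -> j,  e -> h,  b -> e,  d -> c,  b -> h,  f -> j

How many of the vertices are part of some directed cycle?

5

A vertex is on a directed cycle iff it belongs to a strongly connected component of size ≥ 2 (or has a self-loop).
The vertices on cycles are {a, b, d, e, f} — 5 in total.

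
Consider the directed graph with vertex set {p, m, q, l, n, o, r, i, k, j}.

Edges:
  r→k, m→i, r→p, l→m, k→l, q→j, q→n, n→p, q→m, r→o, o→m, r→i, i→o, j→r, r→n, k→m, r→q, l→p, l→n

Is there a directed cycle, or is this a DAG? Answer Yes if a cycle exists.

Yes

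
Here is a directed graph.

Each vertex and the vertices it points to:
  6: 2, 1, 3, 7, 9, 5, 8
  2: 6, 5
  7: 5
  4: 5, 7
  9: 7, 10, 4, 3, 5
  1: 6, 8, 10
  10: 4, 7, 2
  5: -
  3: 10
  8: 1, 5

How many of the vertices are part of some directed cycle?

A vertex is on a directed cycle iff it belongs to a strongly connected component of size ≥ 2 (or has a self-loop).
The vertices on cycles are {1, 2, 3, 6, 8, 9, 10} — 7 in total.

7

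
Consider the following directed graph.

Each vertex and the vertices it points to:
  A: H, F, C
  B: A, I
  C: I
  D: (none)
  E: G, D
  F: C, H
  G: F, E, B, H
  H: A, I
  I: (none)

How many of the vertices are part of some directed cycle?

5

A vertex is on a directed cycle iff it belongs to a strongly connected component of size ≥ 2 (or has a self-loop).
The vertices on cycles are {A, E, F, G, H} — 5 in total.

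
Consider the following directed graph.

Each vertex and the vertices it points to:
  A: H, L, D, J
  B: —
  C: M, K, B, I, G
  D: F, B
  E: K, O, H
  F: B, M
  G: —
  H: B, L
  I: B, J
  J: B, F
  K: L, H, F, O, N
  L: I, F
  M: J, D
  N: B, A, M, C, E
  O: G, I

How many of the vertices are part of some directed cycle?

A vertex is on a directed cycle iff it belongs to a strongly connected component of size ≥ 2 (or has a self-loop).
The vertices on cycles are {C, D, E, F, J, K, M, N} — 8 in total.

8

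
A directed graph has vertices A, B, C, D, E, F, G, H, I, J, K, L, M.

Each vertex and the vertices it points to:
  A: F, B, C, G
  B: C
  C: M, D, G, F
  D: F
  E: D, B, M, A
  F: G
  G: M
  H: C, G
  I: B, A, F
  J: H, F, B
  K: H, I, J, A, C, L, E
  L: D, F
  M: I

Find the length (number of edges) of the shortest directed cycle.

4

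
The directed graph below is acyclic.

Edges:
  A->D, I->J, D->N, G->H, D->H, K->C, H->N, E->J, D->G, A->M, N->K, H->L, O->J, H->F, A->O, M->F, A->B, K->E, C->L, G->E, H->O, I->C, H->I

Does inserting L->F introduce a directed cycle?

No

Adding L→F creates a cycle iff F can already reach L.
Explore from F: no path reaches L. The graph stays acyclic.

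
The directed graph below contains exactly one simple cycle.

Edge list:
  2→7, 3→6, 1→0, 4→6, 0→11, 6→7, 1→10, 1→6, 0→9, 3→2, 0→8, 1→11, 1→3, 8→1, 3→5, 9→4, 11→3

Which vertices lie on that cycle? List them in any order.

0, 1, 8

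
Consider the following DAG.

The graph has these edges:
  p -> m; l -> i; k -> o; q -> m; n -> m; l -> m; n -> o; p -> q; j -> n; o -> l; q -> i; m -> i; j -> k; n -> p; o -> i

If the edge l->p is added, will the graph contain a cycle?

Adding l→p creates a cycle iff p can already reach l.
Explore from p: no path reaches l. The graph stays acyclic.

No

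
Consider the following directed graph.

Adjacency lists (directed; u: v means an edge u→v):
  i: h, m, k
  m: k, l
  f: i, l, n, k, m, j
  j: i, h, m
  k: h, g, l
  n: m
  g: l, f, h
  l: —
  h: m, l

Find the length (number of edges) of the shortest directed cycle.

For each vertex v, BFS finds the shortest path from v back to v.
The shortest such closed walk is f → k → g → f, length 3.

3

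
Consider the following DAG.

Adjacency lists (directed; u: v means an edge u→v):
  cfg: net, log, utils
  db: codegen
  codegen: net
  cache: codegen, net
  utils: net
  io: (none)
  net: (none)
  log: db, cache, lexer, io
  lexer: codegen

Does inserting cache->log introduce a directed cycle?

Yes

Adding cache→log creates a cycle iff log can already reach cache.
Path from log: log → cache.
So log → … → cache → log is a cycle.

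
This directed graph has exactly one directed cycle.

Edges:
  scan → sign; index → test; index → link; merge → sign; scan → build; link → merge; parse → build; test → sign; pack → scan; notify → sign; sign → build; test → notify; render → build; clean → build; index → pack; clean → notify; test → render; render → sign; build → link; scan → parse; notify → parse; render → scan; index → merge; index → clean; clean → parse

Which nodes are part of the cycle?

link, sign, build, merge

DFS with gray/black marking from link:
link gray
  merge gray
    sign gray
      build gray
        build→link: link is gray → back edge
Back edge closes the cycle link → merge → sign → build → link; its vertices are {link, sign, build, merge}.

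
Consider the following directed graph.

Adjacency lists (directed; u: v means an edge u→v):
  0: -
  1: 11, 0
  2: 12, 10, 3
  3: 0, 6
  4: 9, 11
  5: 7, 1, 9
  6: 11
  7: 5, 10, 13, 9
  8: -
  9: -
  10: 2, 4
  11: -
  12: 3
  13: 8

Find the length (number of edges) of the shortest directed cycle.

For each vertex v, BFS finds the shortest path from v back to v.
The shortest such closed walk is 7 → 5 → 7, length 2.

2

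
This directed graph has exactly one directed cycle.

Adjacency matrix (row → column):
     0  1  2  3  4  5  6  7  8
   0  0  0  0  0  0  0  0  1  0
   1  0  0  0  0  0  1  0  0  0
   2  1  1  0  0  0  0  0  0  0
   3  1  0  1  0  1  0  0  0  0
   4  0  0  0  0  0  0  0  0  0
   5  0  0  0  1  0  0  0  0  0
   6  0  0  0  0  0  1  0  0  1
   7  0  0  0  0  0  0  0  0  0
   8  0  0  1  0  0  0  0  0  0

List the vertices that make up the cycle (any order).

1, 2, 3, 5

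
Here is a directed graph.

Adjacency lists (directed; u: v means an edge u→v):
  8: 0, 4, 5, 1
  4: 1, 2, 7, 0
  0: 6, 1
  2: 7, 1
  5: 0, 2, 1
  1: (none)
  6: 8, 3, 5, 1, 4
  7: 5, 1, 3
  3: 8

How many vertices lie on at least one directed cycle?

8

A vertex is on a directed cycle iff it belongs to a strongly connected component of size ≥ 2 (or has a self-loop).
The vertices on cycles are {0, 2, 3, 4, 5, 6, 7, 8} — 8 in total.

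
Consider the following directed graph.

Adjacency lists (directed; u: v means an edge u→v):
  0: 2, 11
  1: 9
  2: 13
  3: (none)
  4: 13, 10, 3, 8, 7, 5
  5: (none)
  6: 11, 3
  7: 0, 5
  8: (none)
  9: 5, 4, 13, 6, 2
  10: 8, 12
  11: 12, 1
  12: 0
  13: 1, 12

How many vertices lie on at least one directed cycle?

A vertex is on a directed cycle iff it belongs to a strongly connected component of size ≥ 2 (or has a self-loop).
The vertices on cycles are {0, 1, 2, 4, 6, 7, 9, 10, 11, 12, 13} — 11 in total.

11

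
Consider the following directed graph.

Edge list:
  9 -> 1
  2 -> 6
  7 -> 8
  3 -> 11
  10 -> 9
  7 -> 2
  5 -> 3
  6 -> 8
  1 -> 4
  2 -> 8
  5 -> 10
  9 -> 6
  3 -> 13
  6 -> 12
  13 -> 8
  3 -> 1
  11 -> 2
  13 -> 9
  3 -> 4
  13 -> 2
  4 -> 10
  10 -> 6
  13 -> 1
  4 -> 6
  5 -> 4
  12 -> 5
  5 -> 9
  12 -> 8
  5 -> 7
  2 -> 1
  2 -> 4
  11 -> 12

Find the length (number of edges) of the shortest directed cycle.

For each vertex v, BFS finds the shortest path from v back to v.
The shortest such closed walk is 5 → 9 → 6 → 12 → 5, length 4.

4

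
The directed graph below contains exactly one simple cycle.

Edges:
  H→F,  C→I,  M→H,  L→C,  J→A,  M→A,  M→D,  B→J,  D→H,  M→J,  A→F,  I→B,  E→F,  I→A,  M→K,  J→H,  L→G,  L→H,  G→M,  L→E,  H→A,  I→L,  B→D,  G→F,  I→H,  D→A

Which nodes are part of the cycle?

C, I, L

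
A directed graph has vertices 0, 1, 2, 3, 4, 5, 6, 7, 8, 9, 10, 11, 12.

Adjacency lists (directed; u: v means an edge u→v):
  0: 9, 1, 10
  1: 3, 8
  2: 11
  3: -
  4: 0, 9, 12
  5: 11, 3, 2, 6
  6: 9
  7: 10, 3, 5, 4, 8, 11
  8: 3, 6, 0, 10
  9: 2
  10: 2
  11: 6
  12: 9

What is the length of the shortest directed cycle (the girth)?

3

For each vertex v, BFS finds the shortest path from v back to v.
The shortest such closed walk is 0 → 1 → 8 → 0, length 3.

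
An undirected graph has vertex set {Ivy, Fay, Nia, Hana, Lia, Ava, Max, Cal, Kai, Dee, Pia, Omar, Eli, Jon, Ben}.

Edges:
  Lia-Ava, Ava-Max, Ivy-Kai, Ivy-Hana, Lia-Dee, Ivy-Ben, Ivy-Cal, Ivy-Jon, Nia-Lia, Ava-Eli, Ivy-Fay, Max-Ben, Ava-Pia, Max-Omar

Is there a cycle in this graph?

No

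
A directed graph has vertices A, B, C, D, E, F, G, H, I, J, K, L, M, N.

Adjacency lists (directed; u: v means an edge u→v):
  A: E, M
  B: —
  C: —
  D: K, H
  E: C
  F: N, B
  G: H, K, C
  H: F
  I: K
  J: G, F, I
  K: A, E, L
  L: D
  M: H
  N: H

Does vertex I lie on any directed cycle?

I lies on a cycle iff there is a path from I back to itself.
Exploring from I, it never reaches itself; equivalently, its strongly connected component is a singleton.

No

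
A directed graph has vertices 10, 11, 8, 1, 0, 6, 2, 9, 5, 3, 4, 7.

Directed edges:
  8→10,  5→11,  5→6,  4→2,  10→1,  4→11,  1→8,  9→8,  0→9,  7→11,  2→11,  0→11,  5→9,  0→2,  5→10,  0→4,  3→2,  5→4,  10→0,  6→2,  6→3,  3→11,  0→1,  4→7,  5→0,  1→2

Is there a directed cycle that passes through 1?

1 is on a cycle iff 1 can reach itself via ≥1 edge.
1 → 8 → 10 → 1 — yes.

Yes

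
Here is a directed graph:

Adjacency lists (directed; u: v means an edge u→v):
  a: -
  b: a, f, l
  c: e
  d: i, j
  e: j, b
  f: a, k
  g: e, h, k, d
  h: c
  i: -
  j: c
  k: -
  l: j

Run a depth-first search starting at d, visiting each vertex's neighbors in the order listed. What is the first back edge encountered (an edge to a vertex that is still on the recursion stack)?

e→j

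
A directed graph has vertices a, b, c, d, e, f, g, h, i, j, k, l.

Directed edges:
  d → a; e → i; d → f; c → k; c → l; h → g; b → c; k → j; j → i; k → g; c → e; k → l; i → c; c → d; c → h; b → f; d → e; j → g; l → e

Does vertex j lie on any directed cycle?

j is on a cycle iff j can reach itself via ≥1 edge.
j → i → c → k → j — yes.

Yes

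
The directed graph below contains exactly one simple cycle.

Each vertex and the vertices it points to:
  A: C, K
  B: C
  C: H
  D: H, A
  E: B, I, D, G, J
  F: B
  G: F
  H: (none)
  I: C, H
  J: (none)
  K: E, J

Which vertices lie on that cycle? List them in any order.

A, D, E, K

DFS with gray/black marking from K:
K gray
  E gray
    B gray
      C gray
        H gray
        H black
      C black
    B black
    I gray
      I→C: C black — skip
      I→H: H black — skip
    I black
    D gray
      D→H: H black — skip
      A gray
        A→C: C black — skip
        A→K: K is gray → back edge
Back edge closes the cycle K → E → D → A → K; its vertices are {A, D, E, K}.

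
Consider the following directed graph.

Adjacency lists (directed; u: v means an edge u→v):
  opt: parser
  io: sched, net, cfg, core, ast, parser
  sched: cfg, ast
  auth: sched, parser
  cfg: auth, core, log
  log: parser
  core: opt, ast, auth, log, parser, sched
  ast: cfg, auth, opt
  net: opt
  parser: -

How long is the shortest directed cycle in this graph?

For each vertex v, BFS finds the shortest path from v back to v.
The shortest such closed walk is cfg → auth → sched → cfg, length 3.

3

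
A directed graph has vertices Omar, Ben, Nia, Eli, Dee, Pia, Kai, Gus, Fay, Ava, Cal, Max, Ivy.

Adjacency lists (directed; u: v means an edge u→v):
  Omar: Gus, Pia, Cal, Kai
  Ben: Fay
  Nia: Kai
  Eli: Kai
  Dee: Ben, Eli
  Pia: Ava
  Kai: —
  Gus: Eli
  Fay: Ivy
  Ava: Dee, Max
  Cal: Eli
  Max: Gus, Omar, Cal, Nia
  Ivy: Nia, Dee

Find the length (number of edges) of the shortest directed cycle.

For each vertex v, BFS finds the shortest path from v back to v.
The shortest such closed walk is Max → Omar → Pia → Ava → Max, length 4.

4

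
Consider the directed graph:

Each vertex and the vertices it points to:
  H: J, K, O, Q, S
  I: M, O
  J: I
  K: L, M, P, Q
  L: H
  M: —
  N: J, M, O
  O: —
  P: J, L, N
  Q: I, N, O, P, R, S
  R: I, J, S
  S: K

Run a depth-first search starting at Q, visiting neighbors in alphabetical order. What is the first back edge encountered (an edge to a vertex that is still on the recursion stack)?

K→L

DFS from Q (visiting neighbors in alphabetical order); mark gray on enter, black on exit:
Q gray
  I gray
    M gray
    M black
    O gray
    O black
  I black
  N gray
    J gray
      J→I: I black — skip
    J black
    N→M: M black — skip
    N→O: O black — skip
  N black
  Q→O: O black — skip
  P gray
    P→J: J black — skip
    L gray
      H gray
        H→J: J black — skip
        K gray
          K→L: L is gray → back edge
First back edge: K → L.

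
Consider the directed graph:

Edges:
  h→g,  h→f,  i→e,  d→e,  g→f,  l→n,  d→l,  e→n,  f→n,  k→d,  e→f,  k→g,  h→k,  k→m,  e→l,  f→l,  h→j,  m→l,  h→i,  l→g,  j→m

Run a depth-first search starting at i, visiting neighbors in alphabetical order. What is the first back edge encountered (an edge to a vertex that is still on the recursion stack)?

g→f

DFS from i (visiting neighbors in alphabetical order); mark gray on enter, black on exit:
i gray
  e gray
    f gray
      l gray
        g gray
          g→f: f is gray → back edge
First back edge: g → f.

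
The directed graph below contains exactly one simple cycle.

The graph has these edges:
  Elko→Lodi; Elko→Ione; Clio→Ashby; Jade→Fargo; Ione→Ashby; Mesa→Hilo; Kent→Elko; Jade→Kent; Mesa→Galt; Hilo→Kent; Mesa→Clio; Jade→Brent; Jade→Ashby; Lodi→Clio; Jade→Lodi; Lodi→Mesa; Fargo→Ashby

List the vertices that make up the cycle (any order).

DFS with gray/black marking from Kent:
Kent gray
  Elko gray
    Ione gray
      Ashby gray
      Ashby black
    Ione black
    Lodi gray
      Clio gray
        Clio→Ashby: Ashby black — skip
      Clio black
      Mesa gray
        Mesa→Clio: Clio black — skip
        Hilo gray
          Hilo→Kent: Kent is gray → back edge
Back edge closes the cycle Kent → Elko → Lodi → Mesa → Hilo → Kent; its vertices are {Elko, Hilo, Kent, Lodi, Mesa}.

Elko, Hilo, Kent, Lodi, Mesa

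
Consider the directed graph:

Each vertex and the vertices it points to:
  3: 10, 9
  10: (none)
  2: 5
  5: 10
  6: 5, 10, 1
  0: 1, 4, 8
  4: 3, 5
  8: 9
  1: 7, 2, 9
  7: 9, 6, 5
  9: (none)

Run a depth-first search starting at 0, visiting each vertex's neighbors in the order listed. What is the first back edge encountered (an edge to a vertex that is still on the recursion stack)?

6→1

DFS from 0 (visiting each vertex's neighbors in the order listed); mark gray on enter, black on exit:
0 gray
  1 gray
    7 gray
      9 gray
      9 black
      6 gray
        5 gray
          10 gray
          10 black
        5 black
        6→10: 10 black — skip
        6→1: 1 is gray → back edge
First back edge: 6 → 1.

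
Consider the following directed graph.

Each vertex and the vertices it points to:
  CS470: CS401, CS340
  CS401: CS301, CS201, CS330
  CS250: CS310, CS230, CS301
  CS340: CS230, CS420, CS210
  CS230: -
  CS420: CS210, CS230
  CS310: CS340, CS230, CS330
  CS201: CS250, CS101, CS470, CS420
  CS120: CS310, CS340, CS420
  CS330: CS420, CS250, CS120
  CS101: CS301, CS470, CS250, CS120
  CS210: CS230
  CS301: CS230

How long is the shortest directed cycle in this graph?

3

For each vertex v, BFS finds the shortest path from v back to v.
The shortest such closed walk is CS401 → CS201 → CS470 → CS401, length 3.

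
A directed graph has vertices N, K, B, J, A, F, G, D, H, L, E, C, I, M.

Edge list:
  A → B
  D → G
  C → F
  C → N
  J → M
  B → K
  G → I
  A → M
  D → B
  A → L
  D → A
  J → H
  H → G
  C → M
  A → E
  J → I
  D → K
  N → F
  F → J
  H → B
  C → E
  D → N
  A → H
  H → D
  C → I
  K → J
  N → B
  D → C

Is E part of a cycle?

E lies on a cycle iff there is a path from E back to itself.
Exploring from E, it never reaches itself; equivalently, its strongly connected component is a singleton.

No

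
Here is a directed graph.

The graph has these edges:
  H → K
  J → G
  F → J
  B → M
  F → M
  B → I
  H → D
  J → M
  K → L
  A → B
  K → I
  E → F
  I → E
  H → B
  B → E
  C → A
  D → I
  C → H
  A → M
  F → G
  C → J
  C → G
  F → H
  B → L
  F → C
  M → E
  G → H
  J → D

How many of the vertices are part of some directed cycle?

A vertex is on a directed cycle iff it belongs to a strongly connected component of size ≥ 2 (or has a self-loop).
The vertices on cycles are {A, B, C, D, E, F, G, H, I, J, K, M} — 12 in total.

12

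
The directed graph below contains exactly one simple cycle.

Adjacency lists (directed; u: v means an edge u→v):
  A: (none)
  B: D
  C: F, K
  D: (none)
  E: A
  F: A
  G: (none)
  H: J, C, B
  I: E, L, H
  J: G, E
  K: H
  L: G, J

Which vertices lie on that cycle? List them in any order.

C, H, K

DFS with gray/black marking from H:
H gray
  J gray
    G gray
    G black
    E gray
      A gray
      A black
    E black
  J black
  C gray
    F gray
      F→A: A black — skip
    F black
    K gray
      K→H: H is gray → back edge
Back edge closes the cycle H → C → K → H; its vertices are {C, H, K}.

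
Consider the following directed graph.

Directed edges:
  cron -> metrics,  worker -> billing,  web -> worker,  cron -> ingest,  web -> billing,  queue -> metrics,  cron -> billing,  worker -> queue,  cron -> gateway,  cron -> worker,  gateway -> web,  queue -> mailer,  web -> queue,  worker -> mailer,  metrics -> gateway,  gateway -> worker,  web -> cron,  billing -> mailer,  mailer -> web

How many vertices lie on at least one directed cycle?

8

A vertex is on a directed cycle iff it belongs to a strongly connected component of size ≥ 2 (or has a self-loop).
The vertices on cycles are {web, cron, queue, mailer, worker, billing, gateway, metrics} — 8 in total.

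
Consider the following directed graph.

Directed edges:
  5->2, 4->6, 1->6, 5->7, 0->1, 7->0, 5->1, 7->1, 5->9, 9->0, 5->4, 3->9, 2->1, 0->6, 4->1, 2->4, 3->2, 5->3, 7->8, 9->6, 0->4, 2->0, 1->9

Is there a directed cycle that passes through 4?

4 is on a cycle iff 4 can reach itself via ≥1 edge.
4 → 1 → 9 → 0 → 4 — yes.

Yes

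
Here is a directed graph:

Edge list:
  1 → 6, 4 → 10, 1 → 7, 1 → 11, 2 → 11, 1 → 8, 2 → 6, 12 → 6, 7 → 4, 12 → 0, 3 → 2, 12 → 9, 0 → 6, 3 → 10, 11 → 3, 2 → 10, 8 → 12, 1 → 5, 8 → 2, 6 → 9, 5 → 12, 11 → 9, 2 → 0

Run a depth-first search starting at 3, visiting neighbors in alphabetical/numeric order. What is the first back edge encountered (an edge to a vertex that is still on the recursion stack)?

11→3

DFS from 3 (visiting neighbors in alphabetical/numeric order); mark gray on enter, black on exit:
3 gray
  2 gray
    0 gray
      6 gray
        9 gray
        9 black
      6 black
    0 black
    2→6: 6 black — skip
    10 gray
    10 black
    11 gray
      11→3: 3 is gray → back edge
First back edge: 11 → 3.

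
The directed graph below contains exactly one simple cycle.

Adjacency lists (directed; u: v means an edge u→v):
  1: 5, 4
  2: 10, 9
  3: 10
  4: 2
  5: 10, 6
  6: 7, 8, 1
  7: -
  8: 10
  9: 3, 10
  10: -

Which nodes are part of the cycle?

1, 5, 6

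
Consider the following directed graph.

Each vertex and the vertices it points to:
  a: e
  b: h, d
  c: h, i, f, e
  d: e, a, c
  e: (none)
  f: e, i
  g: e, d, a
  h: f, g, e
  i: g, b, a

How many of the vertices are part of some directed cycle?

7

A vertex is on a directed cycle iff it belongs to a strongly connected component of size ≥ 2 (or has a self-loop).
The vertices on cycles are {b, c, d, f, g, h, i} — 7 in total.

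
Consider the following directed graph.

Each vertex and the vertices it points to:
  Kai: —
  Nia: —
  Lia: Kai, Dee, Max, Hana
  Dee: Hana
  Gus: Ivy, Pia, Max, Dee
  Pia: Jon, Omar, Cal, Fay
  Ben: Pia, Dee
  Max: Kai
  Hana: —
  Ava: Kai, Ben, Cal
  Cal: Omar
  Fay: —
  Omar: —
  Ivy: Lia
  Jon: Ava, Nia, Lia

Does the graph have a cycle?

Yes

DFS with white/gray/black marking, starting from Pia:
Pia gray
  Jon gray
    Ava gray
      Kai gray
      Kai black
      Ben gray
        Ben→Pia: Pia is gray → back edge
Back edge found, so a cycle exists: Pia → Jon → Ava → Ben → Pia.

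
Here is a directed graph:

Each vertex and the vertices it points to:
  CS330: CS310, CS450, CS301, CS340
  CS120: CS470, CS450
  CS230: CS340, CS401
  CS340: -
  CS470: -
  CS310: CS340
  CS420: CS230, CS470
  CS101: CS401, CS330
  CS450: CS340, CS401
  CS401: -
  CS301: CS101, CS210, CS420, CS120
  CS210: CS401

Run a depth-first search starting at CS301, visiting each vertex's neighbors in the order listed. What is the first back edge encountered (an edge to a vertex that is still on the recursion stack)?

CS330→CS301

DFS from CS301 (visiting each vertex's neighbors in the order listed); mark gray on enter, black on exit:
CS301 gray
  CS101 gray
    CS401 gray
    CS401 black
    CS330 gray
      CS310 gray
        CS340 gray
        CS340 black
      CS310 black
      CS450 gray
        CS450→CS340: CS340 black — skip
        CS450→CS401: CS401 black — skip
      CS450 black
      CS330→CS301: CS301 is gray → back edge
First back edge: CS330 → CS301.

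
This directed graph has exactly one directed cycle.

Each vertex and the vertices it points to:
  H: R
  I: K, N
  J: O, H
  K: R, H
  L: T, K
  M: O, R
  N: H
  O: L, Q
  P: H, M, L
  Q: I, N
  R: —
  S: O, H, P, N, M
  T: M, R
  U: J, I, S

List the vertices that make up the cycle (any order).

DFS with gray/black marking from O:
O gray
  L gray
    T gray
      M gray
        M→O: O is gray → back edge
Back edge closes the cycle O → L → T → M → O; its vertices are {L, M, O, T}.

L, M, O, T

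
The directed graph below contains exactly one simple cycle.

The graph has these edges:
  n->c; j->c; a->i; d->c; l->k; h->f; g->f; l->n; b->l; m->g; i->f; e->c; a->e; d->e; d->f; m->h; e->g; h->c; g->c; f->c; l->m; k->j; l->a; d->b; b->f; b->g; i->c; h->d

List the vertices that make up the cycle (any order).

b, d, h, l, m

DFS with gray/black marking from l:
l gray
  a gray
    i gray
      c gray
      c black
      f gray
        f→c: c black — skip
      f black
    i black
    e gray
      g gray
        g→f: f black — skip
        g→c: c black — skip
      g black
      e→c: c black — skip
    e black
  a black
  m gray
    m→g: g black — skip
    h gray
      h→f: f black — skip
      h→c: c black — skip
      d gray
        d→f: f black — skip
        d→e: e black — skip
        b gray
          b→l: l is gray → back edge
Back edge closes the cycle l → m → h → d → b → l; its vertices are {b, d, h, l, m}.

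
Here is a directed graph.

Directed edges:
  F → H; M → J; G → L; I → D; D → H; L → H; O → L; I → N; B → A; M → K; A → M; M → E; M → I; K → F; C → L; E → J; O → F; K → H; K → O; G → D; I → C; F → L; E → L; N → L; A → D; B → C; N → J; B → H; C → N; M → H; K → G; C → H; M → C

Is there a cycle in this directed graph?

No

DFS with white/gray/black marking, starting from M:
M gray
  E gray
    J gray
    J black
    L gray
      H gray
      H black
    L black
  E black
  I gray
    N gray
      N→L: L black — skip
      N→J: J black — skip
    N black
    C gray
      C→L: L black — skip
      C→H: H black — skip
      C→N: N black — skip
    C black
    D gray
      D→H: H black — skip
    D black
  I black
  K gray
    K→H: H black — skip
    G gray
      G→D: D black — skip
      G→L: L black — skip
    G black
    F gray
      F→H: H black — skip
      F→L: L black — skip
    F black
    O gray
      O→F: F black — skip
      O→L: L black — skip
    O black
  K black
  M→H: H black — skip
  M→J: J black — skip
  M→C: C black — skip
M black
A gray
  A→D: D black — skip
  A→M: M black — skip
A black
B gray
  B→A: A black — skip
  B→C: C black — skip
  B→H: H black — skip
B black
Every edge goes to a white or black vertex — no back edge, so the graph is acyclic.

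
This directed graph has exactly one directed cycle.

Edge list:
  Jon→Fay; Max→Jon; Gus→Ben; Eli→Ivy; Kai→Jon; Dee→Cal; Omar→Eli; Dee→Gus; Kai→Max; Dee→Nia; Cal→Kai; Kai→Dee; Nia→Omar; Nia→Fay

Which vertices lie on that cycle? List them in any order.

Cal, Dee, Kai

DFS with gray/black marking from Dee:
Dee gray
  Cal gray
    Kai gray
      Max gray
        Jon gray
          Fay gray
          Fay black
        Jon black
      Max black
      Kai→Dee: Dee is gray → back edge
Back edge closes the cycle Dee → Cal → Kai → Dee; its vertices are {Cal, Dee, Kai}.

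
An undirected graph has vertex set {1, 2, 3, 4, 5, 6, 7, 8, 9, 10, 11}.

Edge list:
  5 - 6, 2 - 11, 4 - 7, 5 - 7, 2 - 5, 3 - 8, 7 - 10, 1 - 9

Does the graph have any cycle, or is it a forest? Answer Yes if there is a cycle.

DFS, tracking each vertex's parent; an edge to a visited non-parent vertex closes a cycle.
Start from 5:
visit 5 (parent –)
  visit 7 (parent 5)
    7–5: parent, skip
    visit 10 (parent 7)
      10–7: parent, skip
    visit 4 (parent 7)
      4–7: parent, skip
  visit 2 (parent 5)
    visit 11 (parent 2)
      11–2: parent, skip
    2–5: parent, skip
  visit 6 (parent 5)
    6–5: parent, skip
visit 1 (parent –)
  visit 9 (parent 1)
    9–1: parent, skip
visit 3 (parent –)
  visit 8 (parent 3)
    8–3: parent, skip
No non-parent visited neighbor found — the graph is a forest.

No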